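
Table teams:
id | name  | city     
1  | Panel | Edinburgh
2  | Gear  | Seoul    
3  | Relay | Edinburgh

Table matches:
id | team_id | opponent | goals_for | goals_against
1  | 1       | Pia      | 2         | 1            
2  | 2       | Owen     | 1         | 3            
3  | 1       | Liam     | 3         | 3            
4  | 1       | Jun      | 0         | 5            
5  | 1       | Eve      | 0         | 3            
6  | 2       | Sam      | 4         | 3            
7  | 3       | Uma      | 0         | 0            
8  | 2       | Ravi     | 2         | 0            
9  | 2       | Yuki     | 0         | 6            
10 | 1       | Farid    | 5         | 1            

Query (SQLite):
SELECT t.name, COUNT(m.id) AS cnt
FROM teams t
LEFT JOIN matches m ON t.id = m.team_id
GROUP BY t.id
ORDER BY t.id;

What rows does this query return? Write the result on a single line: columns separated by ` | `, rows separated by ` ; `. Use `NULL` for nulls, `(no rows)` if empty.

LEFT JOIN keeps every teams row; unmatched ones get NULL for matches columns.
Group by teams.id and compute COUNT(m.id). COUNT(col) of an all-NULL group is 0.
  1: ids {1, 3, 4, 5, 10} → COUNT(m.id)=5
  2: ids {2, 6, 8, 9} → COUNT(m.id)=4
  3: ids {7} → COUNT(m.id)=1

Panel | 5 ; Gear | 4 ; Relay | 1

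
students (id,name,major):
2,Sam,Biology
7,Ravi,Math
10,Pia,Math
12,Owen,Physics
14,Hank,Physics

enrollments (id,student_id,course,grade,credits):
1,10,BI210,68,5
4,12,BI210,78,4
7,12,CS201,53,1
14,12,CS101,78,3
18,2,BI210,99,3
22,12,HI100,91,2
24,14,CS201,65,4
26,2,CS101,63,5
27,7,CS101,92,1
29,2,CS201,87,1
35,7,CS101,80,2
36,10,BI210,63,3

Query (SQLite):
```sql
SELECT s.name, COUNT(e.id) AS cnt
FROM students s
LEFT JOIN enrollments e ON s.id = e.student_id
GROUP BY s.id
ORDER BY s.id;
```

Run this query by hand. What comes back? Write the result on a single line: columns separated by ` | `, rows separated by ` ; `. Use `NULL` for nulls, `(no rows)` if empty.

LEFT JOIN keeps every students row; unmatched ones get NULL for enrollments columns.
Group by students.id and compute COUNT(e.id). COUNT(col) of an all-NULL group is 0.
  2: ids {18, 26, 29} → COUNT(e.id)=3
  7: ids {27, 35} → COUNT(e.id)=2
  10: ids {1, 36} → COUNT(e.id)=2
  12: ids {4, 7, 14, 22} → COUNT(e.id)=4
  14: ids {24} → COUNT(e.id)=1

Sam | 3 ; Ravi | 2 ; Pia | 2 ; Owen | 4 ; Hank | 1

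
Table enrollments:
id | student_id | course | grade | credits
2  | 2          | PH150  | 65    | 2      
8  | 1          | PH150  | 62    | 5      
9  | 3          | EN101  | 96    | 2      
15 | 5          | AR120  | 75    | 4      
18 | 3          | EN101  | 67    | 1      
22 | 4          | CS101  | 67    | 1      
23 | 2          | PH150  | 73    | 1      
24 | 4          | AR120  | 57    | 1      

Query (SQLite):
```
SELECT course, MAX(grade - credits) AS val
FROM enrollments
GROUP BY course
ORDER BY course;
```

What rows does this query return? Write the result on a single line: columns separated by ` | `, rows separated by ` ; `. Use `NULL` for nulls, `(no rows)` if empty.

AR120 | 71 ; CS101 | 66 ; EN101 | 94 ; PH150 | 72

For each row compute grade - credits.
Group by course; take MAX of the expression per group.
  AR120: ids {15, 24} → MAX(grade - credits)=71
  CS101: ids {22} → MAX(grade - credits)=66
  EN101: ids {9, 18} → MAX(grade - credits)=94
  PH150: ids {2, 8, 23} → MAX(grade - credits)=72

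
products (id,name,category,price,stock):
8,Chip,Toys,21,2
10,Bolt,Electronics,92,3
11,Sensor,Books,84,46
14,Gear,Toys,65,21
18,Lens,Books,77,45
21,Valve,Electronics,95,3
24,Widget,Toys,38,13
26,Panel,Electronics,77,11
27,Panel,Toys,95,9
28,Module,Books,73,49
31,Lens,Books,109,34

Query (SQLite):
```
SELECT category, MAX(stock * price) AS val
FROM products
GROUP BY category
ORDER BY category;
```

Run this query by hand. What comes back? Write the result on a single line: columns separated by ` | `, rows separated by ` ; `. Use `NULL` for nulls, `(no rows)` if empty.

Books | 3864 ; Electronics | 847 ; Toys | 1365

For each row compute stock * price.
Group by category; take MAX of the expression per group.
  Books: ids {11, 18, 28, 31} → MAX(stock * price)=3864
  Electronics: ids {10, 21, 26} → MAX(stock * price)=847
  Toys: ids {8, 14, 24, 27} → MAX(stock * price)=1365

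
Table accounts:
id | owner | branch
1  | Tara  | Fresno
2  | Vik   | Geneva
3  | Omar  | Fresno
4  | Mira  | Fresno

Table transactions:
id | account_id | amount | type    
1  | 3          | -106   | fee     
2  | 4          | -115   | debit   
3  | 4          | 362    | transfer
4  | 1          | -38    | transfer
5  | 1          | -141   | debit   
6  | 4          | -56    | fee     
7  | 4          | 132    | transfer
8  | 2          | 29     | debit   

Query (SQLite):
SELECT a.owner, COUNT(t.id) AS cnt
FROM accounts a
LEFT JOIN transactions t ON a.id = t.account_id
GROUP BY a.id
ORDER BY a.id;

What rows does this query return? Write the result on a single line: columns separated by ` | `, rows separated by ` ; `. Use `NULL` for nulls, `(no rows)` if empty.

Tara | 2 ; Vik | 1 ; Omar | 1 ; Mira | 4

LEFT JOIN keeps every accounts row; unmatched ones get NULL for transactions columns.
Group by accounts.id and compute COUNT(t.id). COUNT(col) of an all-NULL group is 0.
  1: ids {4, 5} → COUNT(t.id)=2
  2: ids {8} → COUNT(t.id)=1
  3: ids {1} → COUNT(t.id)=1
  4: ids {2, 3, 6, 7} → COUNT(t.id)=4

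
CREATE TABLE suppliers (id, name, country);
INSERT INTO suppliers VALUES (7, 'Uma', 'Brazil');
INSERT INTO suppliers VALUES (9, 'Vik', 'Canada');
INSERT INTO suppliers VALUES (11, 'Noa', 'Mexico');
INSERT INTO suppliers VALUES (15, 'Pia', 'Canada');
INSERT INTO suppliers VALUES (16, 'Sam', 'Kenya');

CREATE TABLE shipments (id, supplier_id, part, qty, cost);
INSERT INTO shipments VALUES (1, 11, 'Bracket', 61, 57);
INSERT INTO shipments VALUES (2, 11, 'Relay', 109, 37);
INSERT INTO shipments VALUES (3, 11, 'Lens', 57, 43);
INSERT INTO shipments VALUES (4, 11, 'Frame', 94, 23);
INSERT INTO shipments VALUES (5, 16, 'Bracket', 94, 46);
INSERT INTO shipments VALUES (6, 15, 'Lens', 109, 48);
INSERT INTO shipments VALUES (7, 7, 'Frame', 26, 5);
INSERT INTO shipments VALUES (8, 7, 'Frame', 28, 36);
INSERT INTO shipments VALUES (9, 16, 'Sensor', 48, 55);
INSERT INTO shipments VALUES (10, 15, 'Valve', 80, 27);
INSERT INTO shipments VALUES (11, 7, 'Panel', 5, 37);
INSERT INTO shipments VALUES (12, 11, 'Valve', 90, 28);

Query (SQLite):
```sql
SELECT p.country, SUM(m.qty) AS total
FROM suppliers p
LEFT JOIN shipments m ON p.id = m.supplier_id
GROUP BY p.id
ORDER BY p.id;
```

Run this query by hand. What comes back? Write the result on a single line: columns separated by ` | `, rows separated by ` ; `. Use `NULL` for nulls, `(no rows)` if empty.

LEFT JOIN keeps every suppliers row; unmatched ones get NULL for shipments columns.
Group by suppliers.id and compute SUM(m.qty). SUM over an all-NULL group is NULL.
  7: ids {7, 8, 11} → SUM(m.qty)=59
  9: ids {—} → SUM(m.qty)=NULL
  11: ids {1, 2, 3, 4, 12} → SUM(m.qty)=411
  15: ids {6, 10} → SUM(m.qty)=189
  16: ids {5, 9} → SUM(m.qty)=142

Brazil | 59 ; Canada | NULL ; Mexico | 411 ; Canada | 189 ; Kenya | 142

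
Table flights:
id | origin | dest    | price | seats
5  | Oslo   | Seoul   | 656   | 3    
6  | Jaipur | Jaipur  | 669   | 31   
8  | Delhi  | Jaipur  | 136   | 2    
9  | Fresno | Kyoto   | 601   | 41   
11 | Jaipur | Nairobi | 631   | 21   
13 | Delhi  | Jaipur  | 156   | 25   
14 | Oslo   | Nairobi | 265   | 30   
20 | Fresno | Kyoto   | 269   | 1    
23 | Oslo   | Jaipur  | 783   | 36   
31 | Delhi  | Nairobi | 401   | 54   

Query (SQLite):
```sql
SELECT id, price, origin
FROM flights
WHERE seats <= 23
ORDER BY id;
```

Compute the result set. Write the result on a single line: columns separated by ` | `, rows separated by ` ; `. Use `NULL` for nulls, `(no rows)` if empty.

seats <= 23: ids {5, 8, 11, 20}

5 | 656 | Oslo ; 8 | 136 | Delhi ; 11 | 631 | Jaipur ; 20 | 269 | Fresno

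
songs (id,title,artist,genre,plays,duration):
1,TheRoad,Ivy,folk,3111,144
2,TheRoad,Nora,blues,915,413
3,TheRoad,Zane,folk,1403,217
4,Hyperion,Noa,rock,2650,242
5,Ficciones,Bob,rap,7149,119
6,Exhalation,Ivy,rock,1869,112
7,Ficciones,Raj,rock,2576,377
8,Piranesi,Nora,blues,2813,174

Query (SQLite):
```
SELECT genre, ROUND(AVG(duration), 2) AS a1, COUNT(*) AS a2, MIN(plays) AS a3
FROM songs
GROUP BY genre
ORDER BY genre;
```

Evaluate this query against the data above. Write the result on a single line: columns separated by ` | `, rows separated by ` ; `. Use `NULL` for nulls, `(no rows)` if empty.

blues | 293.5 | 2 | 915 ; folk | 180.5 | 2 | 1403 ; rap | 119 | 1 | 7149 ; rock | 243.67 | 3 | 1869

Group songs by genre.
Per group compute: ROUND(AVG(duration), 2), COUNT(*), MIN(plays).
  blues: ids {2, 8} → ROUND(AVG(duration), 2)=293.5, COUNT(*)=2, MIN(plays)=915
  folk: ids {1, 3} → ROUND(AVG(duration), 2)=180.5, COUNT(*)=2, MIN(plays)=1403
  rap: ids {5} → ROUND(AVG(duration), 2)=119, COUNT(*)=1, MIN(plays)=7149
  rock: ids {4, 6, 7} → ROUND(AVG(duration), 2)=243.67, COUNT(*)=3, MIN(plays)=1869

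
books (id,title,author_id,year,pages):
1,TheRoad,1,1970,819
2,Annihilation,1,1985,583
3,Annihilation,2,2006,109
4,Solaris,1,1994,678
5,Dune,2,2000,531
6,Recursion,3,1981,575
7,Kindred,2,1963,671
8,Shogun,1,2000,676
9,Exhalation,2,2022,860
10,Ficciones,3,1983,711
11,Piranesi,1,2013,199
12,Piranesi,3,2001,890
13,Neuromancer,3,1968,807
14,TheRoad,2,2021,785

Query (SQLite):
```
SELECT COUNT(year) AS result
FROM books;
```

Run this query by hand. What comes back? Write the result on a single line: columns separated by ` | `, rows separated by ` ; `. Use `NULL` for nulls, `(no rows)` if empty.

14

All year values: [1970, 1985, 2006, 1994, 2000, 1981, 1963, 2000, 2022, 1983, 2013, 2001, 1968, 2021].
COUNT(year) counts non-NULL values → 14.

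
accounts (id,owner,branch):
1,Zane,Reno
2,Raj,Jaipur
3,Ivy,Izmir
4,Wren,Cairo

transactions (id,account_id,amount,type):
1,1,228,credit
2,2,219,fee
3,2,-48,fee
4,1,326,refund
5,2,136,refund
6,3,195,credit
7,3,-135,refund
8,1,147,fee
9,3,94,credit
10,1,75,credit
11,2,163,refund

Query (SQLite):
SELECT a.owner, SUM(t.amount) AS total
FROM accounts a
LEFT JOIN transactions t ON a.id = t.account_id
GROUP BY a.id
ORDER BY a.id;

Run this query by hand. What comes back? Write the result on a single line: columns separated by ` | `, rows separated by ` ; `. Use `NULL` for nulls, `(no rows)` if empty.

Zane | 776 ; Raj | 470 ; Ivy | 154 ; Wren | NULL

LEFT JOIN keeps every accounts row; unmatched ones get NULL for transactions columns.
Group by accounts.id and compute SUM(t.amount). SUM over an all-NULL group is NULL.
  1: ids {1, 4, 8, 10} → SUM(t.amount)=776
  2: ids {2, 3, 5, 11} → SUM(t.amount)=470
  3: ids {6, 7, 9} → SUM(t.amount)=154
  4: ids {—} → SUM(t.amount)=NULL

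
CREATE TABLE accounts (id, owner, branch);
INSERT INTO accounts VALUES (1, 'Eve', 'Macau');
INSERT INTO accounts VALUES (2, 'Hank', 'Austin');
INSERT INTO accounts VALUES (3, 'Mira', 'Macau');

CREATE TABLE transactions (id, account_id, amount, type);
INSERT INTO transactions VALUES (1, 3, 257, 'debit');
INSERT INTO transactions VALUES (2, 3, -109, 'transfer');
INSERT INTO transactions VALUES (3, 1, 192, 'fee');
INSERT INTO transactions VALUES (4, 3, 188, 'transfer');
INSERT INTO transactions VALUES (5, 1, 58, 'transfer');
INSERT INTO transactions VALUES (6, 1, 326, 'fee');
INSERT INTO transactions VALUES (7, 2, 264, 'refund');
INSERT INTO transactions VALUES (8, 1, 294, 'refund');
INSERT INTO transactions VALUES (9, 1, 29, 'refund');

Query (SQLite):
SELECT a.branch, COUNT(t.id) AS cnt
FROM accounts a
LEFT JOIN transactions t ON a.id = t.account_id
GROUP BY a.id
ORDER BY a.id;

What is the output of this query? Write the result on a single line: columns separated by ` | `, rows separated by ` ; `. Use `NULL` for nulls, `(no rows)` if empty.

LEFT JOIN keeps every accounts row; unmatched ones get NULL for transactions columns.
Group by accounts.id and compute COUNT(t.id). COUNT(col) of an all-NULL group is 0.
  1: ids {3, 5, 6, 8, 9} → COUNT(t.id)=5
  2: ids {7} → COUNT(t.id)=1
  3: ids {1, 2, 4} → COUNT(t.id)=3

Macau | 5 ; Austin | 1 ; Macau | 3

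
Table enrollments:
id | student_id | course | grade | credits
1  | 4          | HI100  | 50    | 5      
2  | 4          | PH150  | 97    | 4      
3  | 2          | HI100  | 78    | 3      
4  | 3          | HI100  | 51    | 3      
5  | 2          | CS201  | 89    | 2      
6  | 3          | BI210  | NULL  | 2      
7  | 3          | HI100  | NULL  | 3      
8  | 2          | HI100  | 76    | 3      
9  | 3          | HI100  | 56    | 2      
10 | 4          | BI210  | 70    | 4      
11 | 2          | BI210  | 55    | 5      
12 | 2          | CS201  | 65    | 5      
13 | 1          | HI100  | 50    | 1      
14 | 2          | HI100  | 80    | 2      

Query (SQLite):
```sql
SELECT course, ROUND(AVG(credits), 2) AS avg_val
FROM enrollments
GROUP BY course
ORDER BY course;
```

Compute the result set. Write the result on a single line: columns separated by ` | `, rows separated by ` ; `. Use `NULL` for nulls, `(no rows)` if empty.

Partition enrollments by course; compute ROUND(AVG(credits), 2) within each group.
  BI210: ids {6, 10, 11} → ROUND(AVG(credits), 2)=3.67
  CS201: ids {5, 12} → ROUND(AVG(credits), 2)=3.5
  HI100: ids {1, 3, 4, 7, 8, 9, 13, 14} → ROUND(AVG(credits), 2)=2.75
  PH150: ids {2} → ROUND(AVG(credits), 2)=4

BI210 | 3.67 ; CS201 | 3.5 ; HI100 | 2.75 ; PH150 | 4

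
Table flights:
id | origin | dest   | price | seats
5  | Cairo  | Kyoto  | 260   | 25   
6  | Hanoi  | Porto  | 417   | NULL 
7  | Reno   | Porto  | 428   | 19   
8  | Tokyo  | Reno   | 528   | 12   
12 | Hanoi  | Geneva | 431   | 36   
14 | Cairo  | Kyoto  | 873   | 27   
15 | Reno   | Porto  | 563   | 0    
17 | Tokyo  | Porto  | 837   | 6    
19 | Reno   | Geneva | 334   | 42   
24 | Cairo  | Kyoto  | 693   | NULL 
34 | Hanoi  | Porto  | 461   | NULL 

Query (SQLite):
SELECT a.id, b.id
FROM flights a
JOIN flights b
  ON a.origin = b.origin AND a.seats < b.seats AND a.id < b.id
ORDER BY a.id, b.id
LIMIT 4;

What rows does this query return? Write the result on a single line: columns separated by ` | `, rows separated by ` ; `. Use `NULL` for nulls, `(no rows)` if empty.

Pairs (a,b) with same origin, a.seats < b.seats, a.id < b.id.
origin groups: Cairo:{5,14,24} Hanoi:{6,12,34} Reno:{7,15,19} Tokyo:{8,17}
Ordered by (a.id, b.id); first 4.

5 | 14 ; 7 | 19 ; 15 | 19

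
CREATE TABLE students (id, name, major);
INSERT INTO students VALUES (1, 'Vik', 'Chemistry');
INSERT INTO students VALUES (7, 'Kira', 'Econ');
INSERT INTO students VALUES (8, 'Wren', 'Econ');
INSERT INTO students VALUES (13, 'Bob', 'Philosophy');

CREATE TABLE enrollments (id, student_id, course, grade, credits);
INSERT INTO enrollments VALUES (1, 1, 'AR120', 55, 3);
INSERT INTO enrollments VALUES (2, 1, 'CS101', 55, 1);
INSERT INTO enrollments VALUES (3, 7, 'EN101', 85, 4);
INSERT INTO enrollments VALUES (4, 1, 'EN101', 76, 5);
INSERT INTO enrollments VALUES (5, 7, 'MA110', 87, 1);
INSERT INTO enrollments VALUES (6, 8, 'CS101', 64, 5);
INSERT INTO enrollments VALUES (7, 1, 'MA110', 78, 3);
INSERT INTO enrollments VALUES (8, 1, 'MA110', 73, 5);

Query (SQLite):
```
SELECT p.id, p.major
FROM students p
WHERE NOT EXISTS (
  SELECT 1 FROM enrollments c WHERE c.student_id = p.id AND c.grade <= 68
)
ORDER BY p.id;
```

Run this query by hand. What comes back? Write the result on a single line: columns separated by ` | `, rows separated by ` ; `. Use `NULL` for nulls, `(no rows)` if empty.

7 | Econ ; 13 | Philosophy

For each students row, check whether any enrollments with matching student_id has grade <= 68.
Keep rows where that is false.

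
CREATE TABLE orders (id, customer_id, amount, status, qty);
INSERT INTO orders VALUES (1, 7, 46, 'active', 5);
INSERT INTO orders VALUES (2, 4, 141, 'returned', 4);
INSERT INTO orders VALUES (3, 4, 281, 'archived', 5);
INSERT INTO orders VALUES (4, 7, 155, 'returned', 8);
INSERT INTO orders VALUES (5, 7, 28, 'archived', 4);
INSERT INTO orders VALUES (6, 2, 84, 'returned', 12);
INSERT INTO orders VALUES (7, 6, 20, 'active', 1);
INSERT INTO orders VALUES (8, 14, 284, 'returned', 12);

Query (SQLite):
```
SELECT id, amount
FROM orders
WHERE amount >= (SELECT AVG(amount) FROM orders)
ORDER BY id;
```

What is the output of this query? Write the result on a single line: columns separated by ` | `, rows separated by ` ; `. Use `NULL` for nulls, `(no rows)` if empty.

2 | 141 ; 3 | 281 ; 4 | 155 ; 8 | 284

Scalar subquery: AVG(amount) over all orders rows = 129.875.
Keep rows where amount >= that value.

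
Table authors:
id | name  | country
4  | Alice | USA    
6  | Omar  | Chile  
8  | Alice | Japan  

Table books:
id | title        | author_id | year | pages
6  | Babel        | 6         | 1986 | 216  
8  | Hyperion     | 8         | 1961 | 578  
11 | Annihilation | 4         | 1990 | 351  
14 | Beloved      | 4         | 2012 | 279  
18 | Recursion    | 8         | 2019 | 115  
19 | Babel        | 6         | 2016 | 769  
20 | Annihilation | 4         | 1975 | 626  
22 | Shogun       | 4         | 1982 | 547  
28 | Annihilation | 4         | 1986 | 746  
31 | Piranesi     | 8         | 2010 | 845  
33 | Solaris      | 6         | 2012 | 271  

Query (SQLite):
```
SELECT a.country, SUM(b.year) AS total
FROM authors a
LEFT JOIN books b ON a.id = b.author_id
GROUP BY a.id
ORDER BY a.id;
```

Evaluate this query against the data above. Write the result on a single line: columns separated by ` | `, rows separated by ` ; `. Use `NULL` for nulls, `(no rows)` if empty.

USA | 9945 ; Chile | 6014 ; Japan | 5990

LEFT JOIN keeps every authors row; unmatched ones get NULL for books columns.
Group by authors.id and compute SUM(b.year). SUM over an all-NULL group is NULL.
  4: ids {11, 14, 20, 22, 28} → SUM(b.year)=9945
  6: ids {6, 19, 33} → SUM(b.year)=6014
  8: ids {8, 18, 31} → SUM(b.year)=5990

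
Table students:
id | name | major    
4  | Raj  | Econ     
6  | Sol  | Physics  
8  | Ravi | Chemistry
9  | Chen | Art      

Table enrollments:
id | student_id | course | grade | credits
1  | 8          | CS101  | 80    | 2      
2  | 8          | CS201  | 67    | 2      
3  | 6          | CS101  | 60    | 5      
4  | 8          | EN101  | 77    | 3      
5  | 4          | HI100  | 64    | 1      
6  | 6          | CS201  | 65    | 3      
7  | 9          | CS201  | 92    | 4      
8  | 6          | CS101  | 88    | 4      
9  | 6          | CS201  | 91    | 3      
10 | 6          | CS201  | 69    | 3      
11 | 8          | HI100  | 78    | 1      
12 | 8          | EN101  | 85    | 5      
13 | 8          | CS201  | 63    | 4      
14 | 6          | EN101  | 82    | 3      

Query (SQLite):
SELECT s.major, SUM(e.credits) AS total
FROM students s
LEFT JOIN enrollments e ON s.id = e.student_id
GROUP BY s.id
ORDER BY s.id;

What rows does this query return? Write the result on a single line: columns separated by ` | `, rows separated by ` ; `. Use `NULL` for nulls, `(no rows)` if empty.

Econ | 1 ; Physics | 21 ; Chemistry | 17 ; Art | 4

LEFT JOIN keeps every students row; unmatched ones get NULL for enrollments columns.
Group by students.id and compute SUM(e.credits). SUM over an all-NULL group is NULL.
  4: ids {5} → SUM(e.credits)=1
  6: ids {3, 6, 8, 9, 10, 14} → SUM(e.credits)=21
  8: ids {1, 2, 4, 11, 12, 13} → SUM(e.credits)=17
  9: ids {7} → SUM(e.credits)=4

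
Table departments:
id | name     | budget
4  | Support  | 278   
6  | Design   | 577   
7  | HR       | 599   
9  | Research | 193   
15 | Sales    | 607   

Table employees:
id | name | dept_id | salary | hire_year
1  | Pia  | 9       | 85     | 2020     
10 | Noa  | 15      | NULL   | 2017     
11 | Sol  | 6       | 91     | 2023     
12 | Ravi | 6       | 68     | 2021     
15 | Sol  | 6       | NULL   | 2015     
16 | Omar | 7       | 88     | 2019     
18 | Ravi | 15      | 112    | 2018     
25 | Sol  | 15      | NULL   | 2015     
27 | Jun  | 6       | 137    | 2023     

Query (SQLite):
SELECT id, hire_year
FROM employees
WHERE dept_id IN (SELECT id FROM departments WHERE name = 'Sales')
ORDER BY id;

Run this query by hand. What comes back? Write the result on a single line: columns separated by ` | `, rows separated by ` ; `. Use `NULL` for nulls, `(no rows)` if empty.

10 | 2017 ; 18 | 2018 ; 25 | 2015

Inner query: departments.id where name = 'Sales'.
Outer: keep employees rows whose dept_id is in that set.
Inner query → {15}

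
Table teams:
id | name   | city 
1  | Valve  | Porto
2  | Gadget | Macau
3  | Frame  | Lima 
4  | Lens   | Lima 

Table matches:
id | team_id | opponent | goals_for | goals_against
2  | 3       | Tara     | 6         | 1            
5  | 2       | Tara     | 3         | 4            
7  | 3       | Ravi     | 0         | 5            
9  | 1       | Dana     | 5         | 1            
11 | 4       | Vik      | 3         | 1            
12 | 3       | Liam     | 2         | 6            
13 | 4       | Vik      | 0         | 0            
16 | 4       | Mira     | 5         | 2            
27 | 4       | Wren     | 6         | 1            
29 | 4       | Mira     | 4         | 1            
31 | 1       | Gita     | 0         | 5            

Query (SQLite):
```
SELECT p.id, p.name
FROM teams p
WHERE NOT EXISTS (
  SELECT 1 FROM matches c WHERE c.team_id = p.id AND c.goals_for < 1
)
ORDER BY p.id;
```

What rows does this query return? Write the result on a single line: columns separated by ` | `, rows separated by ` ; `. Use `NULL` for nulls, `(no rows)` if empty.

For each teams row, check whether any matches with matching team_id has goals_for < 1.
Keep rows where that is false.

2 | Gadget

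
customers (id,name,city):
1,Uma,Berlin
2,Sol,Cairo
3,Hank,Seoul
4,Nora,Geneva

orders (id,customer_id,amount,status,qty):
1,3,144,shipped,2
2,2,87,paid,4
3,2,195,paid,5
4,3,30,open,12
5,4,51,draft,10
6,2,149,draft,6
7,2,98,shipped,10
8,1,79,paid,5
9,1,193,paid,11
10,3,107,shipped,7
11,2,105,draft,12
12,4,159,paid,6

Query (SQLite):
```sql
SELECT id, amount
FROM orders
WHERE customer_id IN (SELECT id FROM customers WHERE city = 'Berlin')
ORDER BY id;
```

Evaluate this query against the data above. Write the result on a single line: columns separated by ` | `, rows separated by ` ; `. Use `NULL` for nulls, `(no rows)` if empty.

8 | 79 ; 9 | 193

Inner query: customers.id where city = 'Berlin'.
Outer: keep orders rows whose customer_id is in that set.
Inner query → {1}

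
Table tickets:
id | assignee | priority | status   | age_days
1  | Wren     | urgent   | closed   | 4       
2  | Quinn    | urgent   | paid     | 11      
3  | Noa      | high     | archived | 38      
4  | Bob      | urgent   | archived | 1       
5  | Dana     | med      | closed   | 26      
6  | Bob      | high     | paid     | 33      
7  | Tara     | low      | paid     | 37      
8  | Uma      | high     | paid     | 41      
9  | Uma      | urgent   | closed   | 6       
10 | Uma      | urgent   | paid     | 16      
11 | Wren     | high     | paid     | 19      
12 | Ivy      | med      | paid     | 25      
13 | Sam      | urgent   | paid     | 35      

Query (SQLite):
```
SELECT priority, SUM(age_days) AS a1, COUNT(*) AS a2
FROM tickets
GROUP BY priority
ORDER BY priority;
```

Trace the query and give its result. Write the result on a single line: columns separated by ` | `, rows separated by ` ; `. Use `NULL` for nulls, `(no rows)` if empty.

Group tickets by priority.
Per group compute: SUM(age_days), COUNT(*).
  high: ids {3, 6, 8, 11} → SUM(age_days)=131, COUNT(*)=4
  low: ids {7} → SUM(age_days)=37, COUNT(*)=1
  med: ids {5, 12} → SUM(age_days)=51, COUNT(*)=2
  urgent: ids {1, 2, 4, 9, 10, 13} → SUM(age_days)=73, COUNT(*)=6

high | 131 | 4 ; low | 37 | 1 ; med | 51 | 2 ; urgent | 73 | 6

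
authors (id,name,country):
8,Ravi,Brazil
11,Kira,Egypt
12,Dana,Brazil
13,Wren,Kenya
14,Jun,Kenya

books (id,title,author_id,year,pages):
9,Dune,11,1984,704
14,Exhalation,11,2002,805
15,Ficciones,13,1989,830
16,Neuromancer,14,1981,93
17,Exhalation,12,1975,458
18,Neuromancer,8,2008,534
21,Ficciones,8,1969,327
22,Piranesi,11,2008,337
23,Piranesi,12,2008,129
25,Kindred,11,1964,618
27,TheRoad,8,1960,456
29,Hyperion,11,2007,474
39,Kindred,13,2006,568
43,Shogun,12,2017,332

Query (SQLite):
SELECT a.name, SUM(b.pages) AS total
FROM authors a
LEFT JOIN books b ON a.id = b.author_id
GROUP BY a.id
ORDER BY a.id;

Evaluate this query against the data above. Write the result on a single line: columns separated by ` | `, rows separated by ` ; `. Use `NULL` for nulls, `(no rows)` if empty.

Ravi | 1317 ; Kira | 2938 ; Dana | 919 ; Wren | 1398 ; Jun | 93

LEFT JOIN keeps every authors row; unmatched ones get NULL for books columns.
Group by authors.id and compute SUM(b.pages). SUM over an all-NULL group is NULL.
  8: ids {18, 21, 27} → SUM(b.pages)=1317
  11: ids {9, 14, 22, 25, 29} → SUM(b.pages)=2938
  12: ids {17, 23, 43} → SUM(b.pages)=919
  13: ids {15, 39} → SUM(b.pages)=1398
  14: ids {16} → SUM(b.pages)=93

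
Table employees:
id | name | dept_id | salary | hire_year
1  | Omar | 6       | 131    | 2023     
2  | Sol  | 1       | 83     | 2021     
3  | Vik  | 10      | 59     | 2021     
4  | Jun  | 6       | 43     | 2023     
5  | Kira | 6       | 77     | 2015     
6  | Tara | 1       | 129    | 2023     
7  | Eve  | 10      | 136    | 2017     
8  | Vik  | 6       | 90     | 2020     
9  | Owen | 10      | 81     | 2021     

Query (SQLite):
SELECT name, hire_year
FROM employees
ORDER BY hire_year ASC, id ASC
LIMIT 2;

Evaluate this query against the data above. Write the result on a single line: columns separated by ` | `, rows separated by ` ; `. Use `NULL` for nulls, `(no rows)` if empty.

Kira | 2015 ; Eve | 2017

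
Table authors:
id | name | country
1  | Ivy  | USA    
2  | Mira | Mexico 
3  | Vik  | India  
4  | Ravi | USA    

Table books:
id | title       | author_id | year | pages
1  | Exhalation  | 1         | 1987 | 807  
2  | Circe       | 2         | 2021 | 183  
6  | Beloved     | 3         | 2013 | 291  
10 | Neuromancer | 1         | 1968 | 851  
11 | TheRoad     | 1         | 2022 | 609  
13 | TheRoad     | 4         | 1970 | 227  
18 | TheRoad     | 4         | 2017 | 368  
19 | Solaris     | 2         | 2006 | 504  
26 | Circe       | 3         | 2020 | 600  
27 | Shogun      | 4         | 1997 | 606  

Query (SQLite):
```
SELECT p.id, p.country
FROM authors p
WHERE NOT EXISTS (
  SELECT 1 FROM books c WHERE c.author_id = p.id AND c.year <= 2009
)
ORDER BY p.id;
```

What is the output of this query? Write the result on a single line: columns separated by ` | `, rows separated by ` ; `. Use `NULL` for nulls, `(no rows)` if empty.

3 | India

For each authors row, check whether any books with matching author_id has year <= 2009.
Keep rows where that is false.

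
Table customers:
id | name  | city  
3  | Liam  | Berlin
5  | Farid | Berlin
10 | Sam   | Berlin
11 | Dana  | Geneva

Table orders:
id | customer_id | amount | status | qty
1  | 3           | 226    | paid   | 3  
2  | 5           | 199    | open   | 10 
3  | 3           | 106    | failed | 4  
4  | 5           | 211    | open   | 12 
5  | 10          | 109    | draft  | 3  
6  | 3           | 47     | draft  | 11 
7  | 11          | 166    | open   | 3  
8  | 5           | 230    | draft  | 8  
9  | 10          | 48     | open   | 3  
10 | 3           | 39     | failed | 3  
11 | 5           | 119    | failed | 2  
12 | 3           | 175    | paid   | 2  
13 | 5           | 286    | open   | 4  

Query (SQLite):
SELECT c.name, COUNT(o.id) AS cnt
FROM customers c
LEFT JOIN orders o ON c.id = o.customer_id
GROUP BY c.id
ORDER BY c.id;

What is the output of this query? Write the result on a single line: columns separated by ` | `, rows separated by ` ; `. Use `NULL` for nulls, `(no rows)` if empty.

Liam | 5 ; Farid | 5 ; Sam | 2 ; Dana | 1

LEFT JOIN keeps every customers row; unmatched ones get NULL for orders columns.
Group by customers.id and compute COUNT(o.id). COUNT(col) of an all-NULL group is 0.
  3: ids {1, 3, 6, 10, 12} → COUNT(o.id)=5
  5: ids {2, 4, 8, 11, 13} → COUNT(o.id)=5
  10: ids {5, 9} → COUNT(o.id)=2
  11: ids {7} → COUNT(o.id)=1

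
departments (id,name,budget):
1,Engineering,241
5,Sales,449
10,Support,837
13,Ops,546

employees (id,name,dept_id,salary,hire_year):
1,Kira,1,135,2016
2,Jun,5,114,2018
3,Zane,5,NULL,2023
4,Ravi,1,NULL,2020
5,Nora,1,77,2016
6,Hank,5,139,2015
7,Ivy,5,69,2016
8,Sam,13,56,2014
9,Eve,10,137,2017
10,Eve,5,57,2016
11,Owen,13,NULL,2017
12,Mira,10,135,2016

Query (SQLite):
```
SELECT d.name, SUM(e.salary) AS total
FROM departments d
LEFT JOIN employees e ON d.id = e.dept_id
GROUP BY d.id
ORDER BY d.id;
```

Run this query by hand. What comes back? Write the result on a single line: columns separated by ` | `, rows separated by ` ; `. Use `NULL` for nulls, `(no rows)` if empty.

Engineering | 212 ; Sales | 379 ; Support | 272 ; Ops | 56

LEFT JOIN keeps every departments row; unmatched ones get NULL for employees columns.
Group by departments.id and compute SUM(e.salary). SUM over an all-NULL group is NULL.
  1: ids {1, 4, 5} → SUM(e.salary)=212
  5: ids {2, 3, 6, 7, 10} → SUM(e.salary)=379
  10: ids {9, 12} → SUM(e.salary)=272
  13: ids {8, 11} → SUM(e.salary)=56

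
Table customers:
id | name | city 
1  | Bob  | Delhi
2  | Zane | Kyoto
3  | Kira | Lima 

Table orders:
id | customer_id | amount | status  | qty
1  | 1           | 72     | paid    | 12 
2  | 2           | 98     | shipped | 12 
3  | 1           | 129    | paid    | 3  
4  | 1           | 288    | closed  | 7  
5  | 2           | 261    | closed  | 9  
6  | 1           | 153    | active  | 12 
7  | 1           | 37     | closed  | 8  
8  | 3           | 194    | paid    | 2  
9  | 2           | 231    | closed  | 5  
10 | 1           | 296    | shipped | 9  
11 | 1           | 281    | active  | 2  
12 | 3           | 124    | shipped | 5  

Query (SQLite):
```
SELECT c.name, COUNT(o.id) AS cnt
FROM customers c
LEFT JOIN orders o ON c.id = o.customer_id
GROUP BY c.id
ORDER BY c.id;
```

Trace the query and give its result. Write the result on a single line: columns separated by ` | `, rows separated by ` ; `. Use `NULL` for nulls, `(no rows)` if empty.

Bob | 7 ; Zane | 3 ; Kira | 2

LEFT JOIN keeps every customers row; unmatched ones get NULL for orders columns.
Group by customers.id and compute COUNT(o.id). COUNT(col) of an all-NULL group is 0.
  1: ids {1, 3, 4, 6, 7, 10, 11} → COUNT(o.id)=7
  2: ids {2, 5, 9} → COUNT(o.id)=3
  3: ids {8, 12} → COUNT(o.id)=2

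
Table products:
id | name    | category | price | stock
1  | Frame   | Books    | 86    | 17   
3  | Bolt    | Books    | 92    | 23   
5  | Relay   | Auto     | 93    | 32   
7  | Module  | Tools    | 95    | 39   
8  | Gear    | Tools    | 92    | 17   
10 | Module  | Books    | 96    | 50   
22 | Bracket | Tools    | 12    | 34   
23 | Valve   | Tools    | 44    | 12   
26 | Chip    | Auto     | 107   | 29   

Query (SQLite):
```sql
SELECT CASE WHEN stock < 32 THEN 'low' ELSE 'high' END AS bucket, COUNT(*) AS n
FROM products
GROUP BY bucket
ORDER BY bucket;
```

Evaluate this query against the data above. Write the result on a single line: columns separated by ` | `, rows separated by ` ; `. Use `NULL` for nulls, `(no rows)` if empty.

high | 4 ; low | 5

Bucket rows by stock < 32 → 'low' else 'high'; count each bucket.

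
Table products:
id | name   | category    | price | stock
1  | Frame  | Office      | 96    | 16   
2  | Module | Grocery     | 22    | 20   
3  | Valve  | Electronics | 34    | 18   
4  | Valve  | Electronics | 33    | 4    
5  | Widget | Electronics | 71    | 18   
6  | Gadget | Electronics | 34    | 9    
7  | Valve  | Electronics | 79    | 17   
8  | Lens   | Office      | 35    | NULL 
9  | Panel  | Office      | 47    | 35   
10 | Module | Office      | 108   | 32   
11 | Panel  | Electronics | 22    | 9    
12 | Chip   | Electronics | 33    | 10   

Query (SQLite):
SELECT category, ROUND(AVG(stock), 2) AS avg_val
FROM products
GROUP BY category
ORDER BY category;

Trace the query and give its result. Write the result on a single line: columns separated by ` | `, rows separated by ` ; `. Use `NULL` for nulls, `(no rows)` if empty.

Partition products by category; compute ROUND(AVG(stock), 2) within each group.
  Electronics: ids {3, 4, 5, 6, 7, 11, 12} → ROUND(AVG(stock), 2)=12.14
  Grocery: ids {2} → ROUND(AVG(stock), 2)=20
  Office: ids {1, 8, 9, 10} → ROUND(AVG(stock), 2)=27.67

Electronics | 12.14 ; Grocery | 20 ; Office | 27.67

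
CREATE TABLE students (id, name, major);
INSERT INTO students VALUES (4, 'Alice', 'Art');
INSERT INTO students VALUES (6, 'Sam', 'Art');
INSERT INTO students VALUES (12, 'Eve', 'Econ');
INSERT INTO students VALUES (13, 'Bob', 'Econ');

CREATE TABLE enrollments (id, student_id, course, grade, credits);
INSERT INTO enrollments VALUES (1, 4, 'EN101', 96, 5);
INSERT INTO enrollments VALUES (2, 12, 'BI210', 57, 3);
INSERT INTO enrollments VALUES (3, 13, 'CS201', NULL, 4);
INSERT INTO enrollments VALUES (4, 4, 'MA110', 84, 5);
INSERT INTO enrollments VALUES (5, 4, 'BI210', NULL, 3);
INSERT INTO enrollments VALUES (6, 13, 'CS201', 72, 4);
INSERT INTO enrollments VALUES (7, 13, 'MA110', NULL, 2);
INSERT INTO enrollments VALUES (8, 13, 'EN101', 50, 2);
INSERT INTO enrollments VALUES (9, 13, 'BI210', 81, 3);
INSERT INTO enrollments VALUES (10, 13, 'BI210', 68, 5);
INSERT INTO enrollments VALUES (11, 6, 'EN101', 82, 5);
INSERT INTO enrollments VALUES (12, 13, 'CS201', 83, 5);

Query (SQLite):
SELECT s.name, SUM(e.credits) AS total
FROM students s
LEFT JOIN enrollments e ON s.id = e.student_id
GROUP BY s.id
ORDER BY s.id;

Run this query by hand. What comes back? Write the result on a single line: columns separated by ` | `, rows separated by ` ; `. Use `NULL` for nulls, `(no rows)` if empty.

Alice | 13 ; Sam | 5 ; Eve | 3 ; Bob | 25

LEFT JOIN keeps every students row; unmatched ones get NULL for enrollments columns.
Group by students.id and compute SUM(e.credits). SUM over an all-NULL group is NULL.
  4: ids {1, 4, 5} → SUM(e.credits)=13
  6: ids {11} → SUM(e.credits)=5
  12: ids {2} → SUM(e.credits)=3
  13: ids {3, 6, 7, 8, 9, 10, 12} → SUM(e.credits)=25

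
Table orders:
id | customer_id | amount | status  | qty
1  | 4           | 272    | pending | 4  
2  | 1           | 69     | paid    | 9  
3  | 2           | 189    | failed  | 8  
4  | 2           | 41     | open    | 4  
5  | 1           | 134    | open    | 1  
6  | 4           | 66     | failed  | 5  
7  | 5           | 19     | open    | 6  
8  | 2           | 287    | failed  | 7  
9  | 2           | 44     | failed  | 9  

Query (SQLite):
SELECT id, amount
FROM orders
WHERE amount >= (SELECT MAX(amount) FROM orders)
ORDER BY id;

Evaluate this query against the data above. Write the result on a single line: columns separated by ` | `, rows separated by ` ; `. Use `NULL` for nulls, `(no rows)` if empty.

Scalar subquery: MAX(amount) over all orders rows = 287.
Keep rows where amount >= that value.

8 | 287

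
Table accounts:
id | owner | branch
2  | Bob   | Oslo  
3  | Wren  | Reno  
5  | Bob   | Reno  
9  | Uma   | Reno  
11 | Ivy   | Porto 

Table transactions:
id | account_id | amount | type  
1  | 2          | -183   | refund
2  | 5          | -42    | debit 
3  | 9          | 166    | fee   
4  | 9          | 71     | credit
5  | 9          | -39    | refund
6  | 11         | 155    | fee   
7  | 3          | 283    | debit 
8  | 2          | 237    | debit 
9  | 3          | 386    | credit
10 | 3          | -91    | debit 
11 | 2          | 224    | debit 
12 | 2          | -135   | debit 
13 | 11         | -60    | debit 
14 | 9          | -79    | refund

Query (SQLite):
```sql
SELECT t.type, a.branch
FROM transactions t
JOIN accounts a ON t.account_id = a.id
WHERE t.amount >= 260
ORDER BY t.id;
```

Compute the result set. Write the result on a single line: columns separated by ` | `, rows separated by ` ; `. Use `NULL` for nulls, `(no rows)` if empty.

debit | Reno ; credit | Reno

Each transactions row matches the accounts row where account_id = accounts.id.
Then keep rows with t.amount >= 260.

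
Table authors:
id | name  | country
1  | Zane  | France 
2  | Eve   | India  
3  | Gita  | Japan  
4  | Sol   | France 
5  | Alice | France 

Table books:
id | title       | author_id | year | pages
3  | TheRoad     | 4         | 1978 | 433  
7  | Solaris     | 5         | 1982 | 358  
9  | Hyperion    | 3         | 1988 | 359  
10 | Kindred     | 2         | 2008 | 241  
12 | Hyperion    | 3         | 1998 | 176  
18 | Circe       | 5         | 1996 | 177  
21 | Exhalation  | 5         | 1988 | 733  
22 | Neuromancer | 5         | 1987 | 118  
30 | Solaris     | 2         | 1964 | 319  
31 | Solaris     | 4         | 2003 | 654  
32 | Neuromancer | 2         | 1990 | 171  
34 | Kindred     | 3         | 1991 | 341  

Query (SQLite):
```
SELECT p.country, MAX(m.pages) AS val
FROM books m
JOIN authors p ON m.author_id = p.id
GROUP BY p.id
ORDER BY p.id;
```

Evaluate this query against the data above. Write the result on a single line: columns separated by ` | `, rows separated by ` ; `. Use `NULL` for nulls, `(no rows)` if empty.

Join each books row to its authors via author_id.
Group joined rows by authors.id; compute MAX(m.pages) per group.
  2: ids {10, 30, 32} → MAX(m.pages)=319
  3: ids {9, 12, 34} → MAX(m.pages)=359
  4: ids {3, 31} → MAX(m.pages)=654
  5: ids {7, 18, 21, 22} → MAX(m.pages)=733

India | 319 ; Japan | 359 ; France | 654 ; France | 733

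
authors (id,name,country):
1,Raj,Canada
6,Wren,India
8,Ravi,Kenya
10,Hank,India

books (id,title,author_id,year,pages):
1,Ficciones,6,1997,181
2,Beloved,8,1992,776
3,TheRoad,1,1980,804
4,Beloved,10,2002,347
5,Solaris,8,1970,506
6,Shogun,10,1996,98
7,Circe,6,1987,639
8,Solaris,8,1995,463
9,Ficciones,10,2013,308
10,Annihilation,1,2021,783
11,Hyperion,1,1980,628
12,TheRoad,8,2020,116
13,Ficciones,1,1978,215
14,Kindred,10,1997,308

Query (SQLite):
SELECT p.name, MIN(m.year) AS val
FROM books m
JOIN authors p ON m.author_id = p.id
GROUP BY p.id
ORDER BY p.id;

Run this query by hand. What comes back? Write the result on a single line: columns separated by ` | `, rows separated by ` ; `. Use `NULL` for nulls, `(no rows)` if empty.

Raj | 1978 ; Wren | 1987 ; Ravi | 1970 ; Hank | 1996

Join each books row to its authors via author_id.
Group joined rows by authors.id; compute MIN(m.year) per group.
  1: ids {3, 10, 11, 13} → MIN(m.year)=1978
  6: ids {1, 7} → MIN(m.year)=1987
  8: ids {2, 5, 8, 12} → MIN(m.year)=1970
  10: ids {4, 6, 9, 14} → MIN(m.year)=1996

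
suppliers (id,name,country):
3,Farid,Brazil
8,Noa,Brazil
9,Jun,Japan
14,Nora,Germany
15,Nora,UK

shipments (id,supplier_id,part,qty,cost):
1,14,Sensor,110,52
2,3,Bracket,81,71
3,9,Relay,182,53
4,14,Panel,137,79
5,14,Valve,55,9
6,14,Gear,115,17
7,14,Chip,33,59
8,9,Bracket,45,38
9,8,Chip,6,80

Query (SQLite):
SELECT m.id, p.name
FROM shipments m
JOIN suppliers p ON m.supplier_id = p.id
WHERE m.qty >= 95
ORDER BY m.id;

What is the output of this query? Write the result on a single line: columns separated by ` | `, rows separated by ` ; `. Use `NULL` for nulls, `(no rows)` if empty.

Each shipments row matches the suppliers row where supplier_id = suppliers.id.
Then keep rows with m.qty >= 95.

1 | Nora ; 3 | Jun ; 4 | Nora ; 6 | Nora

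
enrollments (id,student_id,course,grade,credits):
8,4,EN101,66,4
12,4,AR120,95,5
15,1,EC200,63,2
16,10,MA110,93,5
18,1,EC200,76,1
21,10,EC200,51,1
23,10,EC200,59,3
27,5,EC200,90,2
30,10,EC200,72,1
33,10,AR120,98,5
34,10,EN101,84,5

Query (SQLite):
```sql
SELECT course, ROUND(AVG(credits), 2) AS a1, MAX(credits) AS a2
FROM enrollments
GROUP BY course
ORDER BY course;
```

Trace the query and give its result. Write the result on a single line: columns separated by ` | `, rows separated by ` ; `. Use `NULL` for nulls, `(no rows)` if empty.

AR120 | 5 | 5 ; EC200 | 1.67 | 3 ; EN101 | 4.5 | 5 ; MA110 | 5 | 5

Group enrollments by course.
Per group compute: ROUND(AVG(credits), 2), MAX(credits).
  AR120: ids {12, 33} → ROUND(AVG(credits), 2)=5, MAX(credits)=5
  EC200: ids {15, 18, 21, 23, 27, 30} → ROUND(AVG(credits), 2)=1.67, MAX(credits)=3
  EN101: ids {8, 34} → ROUND(AVG(credits), 2)=4.5, MAX(credits)=5
  MA110: ids {16} → ROUND(AVG(credits), 2)=5, MAX(credits)=5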